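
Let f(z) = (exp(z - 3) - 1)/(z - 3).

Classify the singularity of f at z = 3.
removable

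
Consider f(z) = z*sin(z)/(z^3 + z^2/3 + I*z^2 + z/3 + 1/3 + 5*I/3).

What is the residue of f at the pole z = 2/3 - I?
Write f(z) = P(z)/Q(z) with P(z) = z*sin(z) and Q(z) = z^3 + z^2/3 + I*z^2 + z/3 + 1/3 + 5*I/3.
The denominator factors as Q(z) = (z + 1 + I)*(z - 2/3 + I)*(z - I), so z = 2/3 - I is a simple zero of Q and P is analytic there; z = 2/3 - I is therefore a simple pole and
  Res(f, z₀) = P(z₀)/Q'(z₀).

Q'(z) = 3*z^2 + 2*z/3 + 2*I*z + 1/3, so Q'(2/3 - I) = 10/9 - 10*I/3.
P(2/3 - I) = (2/3 - I)*sin(2/3 - I).

Res(f, 2/3 - I) = ((2/3 - I)*sin(2/3 - I))/(10/9 - 10*I/3) = (33/100 + 9*I/100)*sin(2/3 - I)

Final answer: (33/100 + 9*I/100)*sin(2/3 - I)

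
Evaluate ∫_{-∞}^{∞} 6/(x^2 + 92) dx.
Let f(z) = 6/(z^2 + 92). The denominator has no real zeros and deg Q - deg P = 2 ≥ 2, so the integral of f over the upper semicircle |z| = R tends to 0 as R → ∞. Closing the contour in the upper half-plane,
  ∫_{-∞}^{∞} f(x) dx = 2πi · Σ Res(f, z_k)  over the poles with Im z_k > 0.

Zeros of the denominator: z^2 + 92 = 0 gives z = ±2*sqrt(23)*I.
Upper half-plane: z = 2*sqrt(23)*I (simple).

Each pole is a simple zero of Q(z) = z^2 + 92, so Res(f, z₀) = P(z₀)/Q'(z₀) with P(z) = 6, Q'(z) = 2*z:
  Res(f, 2*sqrt(23)*I) = (6)/(4*sqrt(23)*I) = -3*sqrt(23)*I/46

∫_{-∞}^{∞} f(x) dx = 2πi · (-3*sqrt(23)*I/46) = 3*sqrt(23)*pi/23

Final answer: 3*sqrt(23)*pi/23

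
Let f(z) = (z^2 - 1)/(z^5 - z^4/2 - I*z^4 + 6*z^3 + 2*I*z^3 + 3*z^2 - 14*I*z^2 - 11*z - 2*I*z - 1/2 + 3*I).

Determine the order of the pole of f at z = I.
Factor the denominator:
  z^5 - z^4/2 - I*z^4 + 6*z^3 + 2*I*z^3 + 3*z^2 - 14*I*z^2 - 11*z - 2*I*z - 1/2 + 3*I = (z - I)^4*(z - 1/2 + 3*I)

The numerator P(z) = z^2 - 1 has P(I) = -2 ≠ 0, so no factor of (z - I) cancels.
Near z = I we can therefore write f(z) = g(z)/(z - I)^4 with g analytic at I and g(I) ≠ 0 (g is the numerator divided by the remaining denominator factors).

Hence z = I is a pole of order 4.

Final answer: 4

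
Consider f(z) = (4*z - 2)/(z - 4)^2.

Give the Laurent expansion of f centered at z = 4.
Put w = z - (4), i.e. z = w + 4. The denominator is w^2, so it suffices to rewrite the numerator in powers of w.

P(z) = 4*z - 2
P(w + 4) = 14 + 4*w

Dividing each term by w^2:
  f = 14/w^2 + 4/w

Substituting back w = z - 4:
  f(z) = 14/(z - 4)^2 + 4/(z - 4)

The series is finite because the numerator is a polynomial; the negative powers form the principal part, and the coefficient of 1/(z - 4) gives Res(f, 4) = 4.

Final answer: 14/(z - 4)^2 + 4/(z - 4)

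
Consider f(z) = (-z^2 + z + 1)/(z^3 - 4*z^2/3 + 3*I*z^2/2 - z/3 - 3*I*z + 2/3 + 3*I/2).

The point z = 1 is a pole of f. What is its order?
2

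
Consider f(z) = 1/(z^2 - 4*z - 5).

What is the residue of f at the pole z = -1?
Write f(z) = P(z)/Q(z) with P(z) = 1 and Q(z) = z^2 - 4*z - 5.
The denominator factors as Q(z) = (z + 1)*(z - 5), so z = -1 is a simple zero of Q and P is analytic there; z = -1 is therefore a simple pole and
  Res(f, z₀) = P(z₀)/Q'(z₀).

Q'(z) = 2*z - 4, so Q'(-1) = -6.
P(-1) = 1.

Res(f, -1) = (1)/(-6) = -1/6

Final answer: -1/6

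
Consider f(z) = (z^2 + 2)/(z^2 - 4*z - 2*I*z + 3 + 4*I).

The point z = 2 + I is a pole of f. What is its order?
2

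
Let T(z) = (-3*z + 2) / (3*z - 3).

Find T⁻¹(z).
Set w = T(z) = (-3*z + 2) / (3*z - 3) and solve for z:
  w*(3*z - 3) = -3*z + 2
  -3*w + z*(3*w + 3) - 2 = 0
  z*(3*w + 3) = 3*w + 2
  z = (-3*w - 2)/(-3*w - 3)
Renaming the variable, T⁻¹(z) = (-3*z - 2)/(-3*z - 3) = (3*z + 2)/(3*z + 3).
(Check: ad - bc = 3 ≠ 0, so T is invertible.)

Final answer: (3*z + 2)/(3*z + 3)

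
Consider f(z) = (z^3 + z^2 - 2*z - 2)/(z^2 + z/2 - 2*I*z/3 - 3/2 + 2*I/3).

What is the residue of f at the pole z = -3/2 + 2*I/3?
Write f(z) = P(z)/Q(z) with P(z) = z^3 + z^2 - 2*z - 2 and Q(z) = z^2 + z/2 - 2*I*z/3 - 3/2 + 2*I/3.
The denominator factors as Q(z) = (z + 3/2 - 2*I/3)*(z - 1), so z = -3/2 + 2*I/3 is a simple zero of Q and P is analytic there; z = -3/2 + 2*I/3 is therefore a simple pole and
  Res(f, z₀) = P(z₀)/Q'(z₀).

Q'(z) = 2*z + 1/2 - 2*I/3, so Q'(-3/2 + 2*I/3) = -5/2 + 2*I/3.
P(-3/2 + 2*I/3) = 103/72 + 47*I/54.

Res(f, -3/2 + 2*I/3) = (103/72 + 47*I/54)/(-5/2 + 2*I/3) = -3883/8676 - 338*I/723

Final answer: -3883/8676 - 338*I/723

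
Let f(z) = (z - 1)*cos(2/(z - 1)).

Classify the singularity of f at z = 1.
Let u = z - 1. Then
  cos(2/u) = Σ_{k≥0} (-1)^k (2)^(2k)/((2k)!·u^(2k)) = 1 - 2/u^2 + 2/(3*u^4) + ...
which has infinitely many negative powers of u, so cos(2/(z - 1)) has an essential singularity at z = 1.
The extra factor z - 1 is a nonzero polynomial; if the product had at most a pole at z = 1, dividing by that polynomial would leave cos(2/(z - 1)) with at most a pole too — contradiction. (Equivalently, the product's Laurent series still has infinitely many negative powers.)
So the singularity is essential.

Final answer: essential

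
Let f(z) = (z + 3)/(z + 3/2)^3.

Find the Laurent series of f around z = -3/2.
Put w = z - (-3/2), i.e. z = w - 3/2. The denominator is w^3, so it suffices to rewrite the numerator in powers of w.

P(z) = z + 3
P(w - 3/2) = 3/2 + w

Dividing each term by w^3:
  f = 3/(2*w^3) + 1/w^2

Substituting back w = z + 3/2:
  f(z) = 3/(2*(z + 3/2)^3) + 1/(z + 3/2)^2

The series is finite because the numerator is a polynomial; the negative powers form the principal part.

Final answer: 3/(2*(z + 3/2)^3) + 1/(z + 3/2)^2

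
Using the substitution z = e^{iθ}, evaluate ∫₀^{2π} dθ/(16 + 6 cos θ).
Let J = ∫₀^{2π} dθ/(16 + 6 cos θ).
Put z = e^{iθ}: then cos θ = (z + 1/z)/2, dθ = dz/(iz), and z runs once counterclockwise around |z| = 1:
  J = ∮_{|z|=1} 1/(16 + 6*(z + 1/z)/2) · dz/(iz) = (2/i) ∮_{|z|=1} dz/(6*z^2 + 32*z + 6).
The roots of 6*z^2 + 32*z + 6 are z = (-16 ± sqrt(16^2 - 6^2))/6, with sqrt(220) = 2*sqrt(55); their product is 1, so only z₊ = -8/3 + sqrt(55)/3 lies inside the unit circle (z₋ = -8/3 - sqrt(55)/3 lies outside).
z₊ is a simple zero of q(z) = 6*z^2 + 32*z + 6, so Res(1/q, z₊) = 1/q'(z₊) with q'(z) = 12*z + 32; and q'(z₊) = 6*(z₊ - z₋) = 4*sqrt(55).
Therefore J = (2/i) · 2πi · 1/(4*sqrt(55)) = 2*pi/(2*sqrt(55)) = sqrt(55)*pi/55

Final answer: sqrt(55)*pi/55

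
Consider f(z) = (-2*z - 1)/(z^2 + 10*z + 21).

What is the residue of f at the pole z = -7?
Write f(z) = P(z)/Q(z) with P(z) = -2*z - 1 and Q(z) = z^2 + 10*z + 21.
The denominator factors as Q(z) = (z + 7)*(z + 3), so z = -7 is a simple zero of Q and P is analytic there; z = -7 is therefore a simple pole and
  Res(f, z₀) = P(z₀)/Q'(z₀).

Q'(z) = 2*z + 10, so Q'(-7) = -4.
P(-7) = 13.

Res(f, -7) = (13)/(-4) = -13/4

Final answer: -13/4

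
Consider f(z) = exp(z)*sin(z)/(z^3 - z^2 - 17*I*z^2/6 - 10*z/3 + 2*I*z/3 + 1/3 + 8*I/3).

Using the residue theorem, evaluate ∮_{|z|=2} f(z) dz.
By the residue theorem, ∮_C f(z) dz = 2πi · (sum of the residues of f at the poles inside |z| = 2).

The denominator factors as (z - 1 - 3*I/2)*(z - 1 - I)*(z + 1 - I/3), so the singularities of f are simple poles at z = 1 + 3*I/2, z = 1 + I, z = -1 + I/3.
  |1 + 3*I/2|² = 13/4 < 4 = 2², so this pole is inside the contour.
  |1 + I|² = 2 < 4 = 2², so this pole is inside the contour.
  |-1 + I/3|² = 10/9 < 4 = 2², so this pole is inside the contour.

With P(z) = exp(z)*sin(z) and Q(z) = z^3 - z^2 - 17*I*z^2/6 - 10*z/3 + 2*I*z/3 + 1/3 + 8*I/3, each pole is simple, so Res(f, z₀) = P(z₀)/Q'(z₀) with Q'(z) = 3*z^2 - 2*z - 17*I*z/3 - 10/3 + 2*I/3.
  Res(f, 1 + 3*I/2) = P(1 + 3*I/2)/Q'(1 + 3*I/2) = (exp(1 + 3*I/2)*sin(1 + 3*I/2))/(-7/12 + I) = (-84/193 - 144*I/193)*exp(1 + 3*I/2)*sin(1 + 3*I/2)
  Res(f, 1 + I) = P(1 + I)/Q'(1 + I) = (exp(1 + I)*sin(1 + I))/(1/3 - I) = (3/10 + 9*I/10)*exp(1 + I)*sin(1 + I)
  Res(f, -1 + I/3) = P(-1 + I/3)/Q'(-1 + I/3) = (-exp(-1 + I/3)*sin(1 - I/3))/(29/9 + 11*I/3) = (-261/1930 + 297*I/1930)*exp(-1 + I/3)*sin(1 - I/3)

Sum of residues inside C: (-84/193 - 144*I/193)*exp(1 + 3*I/2)*sin(1 + 3*I/2) + (-261/1930 + 297*I/1930)*exp(-1 + I/3)*sin(1 - I/3) + (3/10 + 9*I/10)*exp(1 + I)*sin(1 + I)
∮_C f(z) dz = 2πi · ((-84/193 - 144*I/193)*exp(1 + 3*I/2)*sin(1 + 3*I/2) + (-261/1930 + 297*I/1930)*exp(-1 + I/3)*sin(1 - I/3) + (3/10 + 9*I/10)*exp(1 + I)*sin(1 + I)) = pi*(-9/5 + 3*I/5)*exp(1 + I)*sin(1 + I) + pi*(-297/965 - 261*I/965)*exp(-1 + I/3)*sin(1 - I/3) + pi*(288/193 - 168*I/193)*exp(1 + 3*I/2)*sin(1 + 3*I/2)

Final answer: pi*(-9/5 + 3*I/5)*exp(1 + I)*sin(1 + I) + pi*(-297/965 - 261*I/965)*exp(-1 + I/3)*sin(1 - I/3) + pi*(288/193 - 168*I/193)*exp(1 + 3*I/2)*sin(1 + 3*I/2)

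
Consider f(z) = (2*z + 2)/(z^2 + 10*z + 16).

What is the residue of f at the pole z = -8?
Write f(z) = P(z)/Q(z) with P(z) = 2*z + 2 and Q(z) = z^2 + 10*z + 16.
The denominator factors as Q(z) = (z + 2)*(z + 8), so z = -8 is a simple zero of Q and P is analytic there; z = -8 is therefore a simple pole and
  Res(f, z₀) = P(z₀)/Q'(z₀).

Q'(z) = 2*z + 10, so Q'(-8) = -6.
P(-8) = -14.

Res(f, -8) = (-14)/(-6) = 7/3

Final answer: 7/3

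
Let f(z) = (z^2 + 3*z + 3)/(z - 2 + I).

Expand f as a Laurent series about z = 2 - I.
Put w = z - (2 - I), i.e. z = w + 2 - I. The denominator is w, so it suffices to rewrite the numerator in powers of w.

P(z) = z^2 + 3*z + 3
P(w + 2 - I) = 12 - 7*I + (7 - 2*I)*w + w^2

Dividing each term by w:
  f = (12 - 7*I)/w + 7 - 2*I + w

Substituting back w = z - 2 + I:
  f(z) = (12 - 7*I)/(z - 2 + I) + 7 - 2*I + (z - 2 + I)

The series is finite because the numerator is a polynomial; the negative powers form the principal part, and the coefficient of 1/(z - 2 + I) gives Res(f, 2 - I) = 12 - 7*I.

Final answer: (12 - 7*I)/(z - 2 + I) + 7 - 2*I + (z - 2 + I)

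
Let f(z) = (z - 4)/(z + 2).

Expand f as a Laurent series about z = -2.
Put w = z - (-2), i.e. z = w - 2. The denominator is w, so it suffices to rewrite the numerator in powers of w.

P(z) = z - 4
P(w - 2) = -6 + w

Dividing each term by w:
  f = -6/w + 1

Substituting back w = z + 2:
  f(z) = -6/(z + 2) + 1

The series is finite because the numerator is a polynomial; the negative powers form the principal part, and the coefficient of 1/(z + 2) gives Res(f, -2) = -6.

Final answer: -6/(z + 2) + 1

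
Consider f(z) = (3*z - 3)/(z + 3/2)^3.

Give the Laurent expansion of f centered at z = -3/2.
-15/(2*(z + 3/2)^3) + 3/(z + 3/2)^2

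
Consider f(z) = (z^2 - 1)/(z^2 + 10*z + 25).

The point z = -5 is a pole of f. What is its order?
Factor the denominator:
  z^2 + 10*z + 25 = (z + 5)^2

The numerator P(z) = z^2 - 1 has P(-5) = 24 ≠ 0, so no factor of (z + 5) cancels.
Near z = -5 we can therefore write f(z) = g(z)/(z + 5)^2 with g analytic at -5 and g(-5) ≠ 0 (g is just the numerator).

Hence z = -5 is a pole of order 2.

Final answer: 2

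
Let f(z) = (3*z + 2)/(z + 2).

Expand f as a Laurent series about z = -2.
Put w = z - (-2), i.e. z = w - 2. The denominator is w, so it suffices to rewrite the numerator in powers of w.

P(z) = 3*z + 2
P(w - 2) = -4 + 3*w

Dividing each term by w:
  f = -4/w + 3

Substituting back w = z + 2:
  f(z) = -4/(z + 2) + 3

The series is finite because the numerator is a polynomial; the negative powers form the principal part, and the coefficient of 1/(z + 2) gives Res(f, -2) = -4.

Final answer: -4/(z + 2) + 3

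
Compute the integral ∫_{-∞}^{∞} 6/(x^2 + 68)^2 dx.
Let f(z) = 6/(z^2 + 68)^2. The denominator has no real zeros and deg Q - deg P = 4 ≥ 2, so the integral of f over the upper semicircle |z| = R tends to 0 as R → ∞. Closing the contour in the upper half-plane,
  ∫_{-∞}^{∞} f(x) dx = 2πi · Σ Res(f, z_k)  over the poles with Im z_k > 0.

Zeros of the denominator: z^2 + 68 = 0 gives z = ±2*sqrt(17)*I.
Upper half-plane: z = 2*sqrt(17)*I (a pole of order 2).

Write f(z) = g(z)/(z - 2*sqrt(17)*I)^2 with g(z) = 6/(z + 2*sqrt(17)*I)^2. For a double pole, Res(f, z₀) = g'(z₀):
  g'(z) = -12/(z + 2*sqrt(17)*I)^3
  Res(f, 2*sqrt(17)*I) = g'(2*sqrt(17)*I) = -3*sqrt(17)*I/4624

∫_{-∞}^{∞} f(x) dx = 2πi · (-3*sqrt(17)*I/4624) = 3*sqrt(17)*pi/2312

Final answer: 3*sqrt(17)*pi/2312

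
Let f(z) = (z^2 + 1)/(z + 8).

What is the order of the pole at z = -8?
Factor the denominator:
  z + 8 = (z + 8)

The numerator P(z) = z^2 + 1 has P(-8) = 65 ≠ 0, so no factor of (z + 8) cancels.
Near z = -8 we can therefore write f(z) = g(z)/(z + 8) with g analytic at -8 and g(-8) ≠ 0 (g is just the numerator).

Hence z = -8 is a pole of order 1.

Final answer: 1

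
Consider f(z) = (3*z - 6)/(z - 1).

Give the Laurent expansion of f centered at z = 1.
Put w = z - (1), i.e. z = w + 1. The denominator is w, so it suffices to rewrite the numerator in powers of w.

P(z) = 3*z - 6
P(w + 1) = -3 + 3*w

Dividing each term by w:
  f = -3/w + 3

Substituting back w = z - 1:
  f(z) = -3/(z - 1) + 3

The series is finite because the numerator is a polynomial; the negative powers form the principal part, and the coefficient of 1/(z - 1) gives Res(f, 1) = -3.

Final answer: -3/(z - 1) + 3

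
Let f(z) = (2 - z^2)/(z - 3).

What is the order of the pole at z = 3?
1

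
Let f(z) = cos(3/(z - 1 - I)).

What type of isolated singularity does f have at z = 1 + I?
Let u = z - 1 - I. Then
  cos(3/u) = Σ_{k≥0} (-1)^k (3)^(2k)/((2k)!·u^(2k)) = 1 - 9/(2*u^2) + 27/(8*u^4) + ...
which has infinitely many negative powers of u, so cos(3/(z - 1 - I)) has an essential singularity at z = 1 + I.
So the singularity is essential.

Final answer: essential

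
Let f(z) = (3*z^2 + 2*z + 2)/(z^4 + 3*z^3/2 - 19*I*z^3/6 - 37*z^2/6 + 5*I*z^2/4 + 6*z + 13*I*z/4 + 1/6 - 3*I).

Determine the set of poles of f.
{-3 + 2*I, 2*I/3, 1/2 + I, 1 - I/2}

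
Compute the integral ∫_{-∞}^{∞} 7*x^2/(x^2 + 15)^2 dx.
Let f(z) = 7*z^2/(z^2 + 15)^2. The denominator has no real zeros and deg Q - deg P = 2 ≥ 2, so the integral of f over the upper semicircle |z| = R tends to 0 as R → ∞. Closing the contour in the upper half-plane,
  ∫_{-∞}^{∞} f(x) dx = 2πi · Σ Res(f, z_k)  over the poles with Im z_k > 0.

Zeros of the denominator: z^2 + 15 = 0 gives z = ±sqrt(15)*I.
Upper half-plane: z = sqrt(15)*I (a pole of order 2).

Write f(z) = g(z)/(z - sqrt(15)*I)^2 with g(z) = 7*z^2/(z + sqrt(15)*I)^2. For a double pole, Res(f, z₀) = g'(z₀):
  g'(z) = 14*sqrt(15)*I*z/(z + sqrt(15)*I)^3
  Res(f, sqrt(15)*I) = g'(sqrt(15)*I) = -7*sqrt(15)*I/60

∫_{-∞}^{∞} f(x) dx = 2πi · (-7*sqrt(15)*I/60) = 7*sqrt(15)*pi/30

Final answer: 7*sqrt(15)*pi/30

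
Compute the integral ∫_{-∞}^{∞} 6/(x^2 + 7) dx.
6*sqrt(7)*pi/7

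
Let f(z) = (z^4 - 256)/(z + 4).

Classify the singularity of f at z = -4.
The numerator vanishes at z = -4 ((-4)^4 = 256), so it is divisible by z + 4:
  z^4 - 256 = (z + 4)*(z^3 - 4*z^2 + 16*z - 64)
Hence for z ≠ -4, f(z) = z^3 - 4*z^2 + 16*z - 64, a polynomial, and lim_{z→-4} f(z) = -256 is finite.
So the singularity is removable.

Final answer: removable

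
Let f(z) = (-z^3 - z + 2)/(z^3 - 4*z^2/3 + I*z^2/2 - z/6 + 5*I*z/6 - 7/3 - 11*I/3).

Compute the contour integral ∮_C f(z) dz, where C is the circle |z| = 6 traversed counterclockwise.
By the residue theorem, ∮_C f(z) dz = 2πi · (sum of the residues of f at the poles inside |z| = 6).

The denominator factors as (z - 2)*(z - 1/3 + 3*I/2)*(z + 1 - I), so the singularities of f are simple poles at z = 2, z = 1/3 - 3*I/2, z = -1 + I.
  |2|² = 4 < 36 = 6², so this pole is inside the contour.
  |1/3 - 3*I/2|² = 85/36 < 36 = 6², so this pole is inside the contour.
  |-1 + I|² = 2 < 36 = 6², so this pole is inside the contour.

With P(z) = -z^3 - z + 2 and Q(z) = z^3 - 4*z^2/3 + I*z^2/2 - z/6 + 5*I*z/6 - 7/3 - 11*I/3, each pole is simple, so Res(f, z₀) = P(z₀)/Q'(z₀) with Q'(z) = 3*z^2 - 8*z/3 + I*z - 1/6 + 5*I/6.
  Res(f, 2) = P(2)/Q'(2) = (-8)/(13/2 + 17*I/6) = -936/905 + 408*I/905
  Res(f, 1/3 - 3*I/2) = P(1/3 - 3*I/2)/Q'(1/3 - 3*I/2) = (419/108 - 11*I/8)/(-215/36 + 13*I/6) = -101668/156927 - 503*I/104618
  Res(f, -1 + I) = P(-1 + I)/Q'(-1 + I) = (1 - 3*I)/(3/2 - 53*I/6) = 504/1445 + 78*I/1445

Sum of residues inside C: -4/3 + I/2
∮_C f(z) dz = 2πi · (-4/3 + I/2) = pi*(-1 - 8*I/3)

Final answer: pi*(-1 - 8*I/3)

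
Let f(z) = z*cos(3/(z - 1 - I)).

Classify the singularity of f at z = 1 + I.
essential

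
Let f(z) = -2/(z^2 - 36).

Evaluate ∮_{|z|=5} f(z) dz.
By the residue theorem, ∮_C f(z) dz = 2πi · (sum of the residues of f at the poles inside |z| = 5).

The denominator factors as (z + 6)*(z - 6), so the singularities of f are simple poles at z = -6, z = 6.
  |-6|² = 36 > 25 = 5², so this pole is outside the contour.
  |6|² = 36 > 25 = 5², so this pole is outside the contour.

No pole lies inside the contour, so f is analytic on and inside C and the integral is 0 (Cauchy's theorem).

Final answer: 0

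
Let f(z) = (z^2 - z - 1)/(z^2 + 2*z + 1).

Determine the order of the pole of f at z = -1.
Factor the denominator:
  z^2 + 2*z + 1 = (z + 1)^2

The numerator P(z) = z^2 - z - 1 has P(-1) = 1 ≠ 0, so no factor of (z + 1) cancels.
Near z = -1 we can therefore write f(z) = g(z)/(z + 1)^2 with g analytic at -1 and g(-1) ≠ 0 (g is just the numerator).

Hence z = -1 is a pole of order 2.

Final answer: 2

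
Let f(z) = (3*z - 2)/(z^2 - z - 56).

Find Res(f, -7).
Write f(z) = P(z)/Q(z) with P(z) = 3*z - 2 and Q(z) = z^2 - z - 56.
The denominator factors as Q(z) = (z + 7)*(z - 8), so z = -7 is a simple zero of Q and P is analytic there; z = -7 is therefore a simple pole and
  Res(f, z₀) = P(z₀)/Q'(z₀).

Q'(z) = 2*z - 1, so Q'(-7) = -15.
P(-7) = -23.

Res(f, -7) = (-23)/(-15) = 23/15

Final answer: 23/15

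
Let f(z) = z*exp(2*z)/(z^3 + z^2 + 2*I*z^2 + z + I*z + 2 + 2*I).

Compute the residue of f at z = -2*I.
Write f(z) = P(z)/Q(z) with P(z) = z*exp(2*z) and Q(z) = z^3 + z^2 + 2*I*z^2 + z + I*z + 2 + 2*I.
The denominator factors as Q(z) = (z + 1 + I)*(z + 2*I)*(z - I), so z = -2*I is a simple zero of Q and P is analytic there; z = -2*I is therefore a simple pole and
  Res(f, z₀) = P(z₀)/Q'(z₀).

Q'(z) = 3*z^2 + 2*z + 4*I*z + 1 + I, so Q'(-2*I) = -3 - 3*I.
P(-2*I) = -2*I*exp(-4*I).

Res(f, -2*I) = (-2*I*exp(-4*I))/(-3 - 3*I) = (1/3 + I/3)*exp(-4*I)

Final answer: (1/3 + I/3)*exp(-4*I)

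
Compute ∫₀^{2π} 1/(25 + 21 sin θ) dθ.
sqrt(46)*pi/46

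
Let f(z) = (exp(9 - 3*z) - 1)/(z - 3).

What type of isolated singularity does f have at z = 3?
Let u = z - 3. The exponent is 9 - 3*z = -3u, so
  f = (e^(-3u) - 1)/u = ((-3u) + (-3u)^2/2 + (-3u)^3/6 + ...)/u = -3 + (9/2)*u + (-9/2)*u^2 + ...
The Laurent expansion about u = 0 has no negative powers; equivalently lim_{z→3} f(z) = -3 exists and is finite.
So the singularity is removable.

Final answer: removable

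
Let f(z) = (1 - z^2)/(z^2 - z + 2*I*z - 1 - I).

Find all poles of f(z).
The singularities of f are the zeros of the denominator. Factoring,
  z^2 - z + 2*I*z - 1 - I = (z + I)*(z - 1 + I)
so the candidates are z = -I, z = 1 - I.

Check the numerator P(z) = 1 - z^2 at each one:
  P(-I) = 2 ≠ 0, so z = -I is a (simple) pole.
  P(1 - I) = 1 + 2*I ≠ 0, so z = 1 - I is a (simple) pole.

Poles of f: {-I, 1 - I}

Final answer: {-I, 1 - I}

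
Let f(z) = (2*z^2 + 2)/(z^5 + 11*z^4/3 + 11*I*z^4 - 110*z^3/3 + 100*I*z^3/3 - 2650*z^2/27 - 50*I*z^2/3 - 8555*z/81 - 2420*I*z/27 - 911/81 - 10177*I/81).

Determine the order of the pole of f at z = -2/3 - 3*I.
Factor the denominator:
  z^5 + 11*z^4/3 + 11*I*z^4 - 110*z^3/3 + 100*I*z^3/3 - 2650*z^2/27 - 50*I*z^2/3 - 8555*z/81 - 2420*I*z/27 - 911/81 - 10177*I/81 = (z + 2/3 + 3*I)^4*(z + 1 - I)

The numerator P(z) = 2*z^2 + 2 has P(-2/3 - 3*I) = -136/9 + 8*I ≠ 0, so no factor of (z + 2/3 + 3*I) cancels.
Near z = -2/3 - 3*I we can therefore write f(z) = g(z)/(z + 2/3 + 3*I)^4 with g analytic at -2/3 - 3*I and g(-2/3 - 3*I) ≠ 0 (g is the numerator divided by the remaining denominator factors).

Hence z = -2/3 - 3*I is a pole of order 4.

Final answer: 4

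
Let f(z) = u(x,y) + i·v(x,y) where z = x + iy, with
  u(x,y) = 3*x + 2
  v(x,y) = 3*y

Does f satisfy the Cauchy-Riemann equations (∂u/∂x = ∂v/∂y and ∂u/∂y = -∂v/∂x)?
∂u/∂x = 3
∂v/∂y = 3
∂u/∂y = 0
∂v/∂x = 0
∂u/∂x = ∂v/∂y and ∂u/∂y = -∂v/∂x hold identically; f is analytic.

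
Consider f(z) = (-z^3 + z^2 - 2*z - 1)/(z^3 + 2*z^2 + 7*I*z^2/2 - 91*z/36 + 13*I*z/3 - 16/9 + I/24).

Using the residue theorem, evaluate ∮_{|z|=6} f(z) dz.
By the residue theorem, ∮_C f(z) dz = 2πi · (sum of the residues of f at the poles inside |z| = 6).

The denominator factors as (z + 2/3 + 3*I/2)*(z + 1/3 + I/2)*(z + 1 + 3*I/2), so the singularities of f are simple poles at z = -2/3 - 3*I/2, z = -1/3 - I/2, z = -1 - 3*I/2.
  |-2/3 - 3*I/2|² = 97/36 < 36 = 6², so this pole is inside the contour.
  |-1/3 - I/2|² = 13/36 < 36 = 6², so this pole is inside the contour.
  |-1 - 3*I/2|² = 13/4 < 36 = 6², so this pole is inside the contour.

With P(z) = -z^3 + z^2 - 2*z - 1 and Q(z) = z^3 + 2*z^2 + 7*I*z^2/2 - 91*z/36 + 13*I*z/3 - 16/9 + I/24, each pole is simple, so Res(f, z₀) = P(z₀)/Q'(z₀) with Q'(z) = 3*z^2 + 4*z + 7*I*z - 91/36 + 13*I/3.
  Res(f, -2/3 - 3*I/2) = P(-2/3 - 3*I/2)/Q'(-2/3 - 3*I/2) = (-613/108 + 29*I/8)/(-1/9 - I/3) = -1123/240 - 1487*I/80
  Res(f, -1/3 - I/2) = P(-1/3 - I/2)/Q'(-1/3 - I/2) = (-37/54 + 11*I/8)/(-7/9 + I) = 3709/3120 - 249*I/1040
  Res(f, -1 - 3*I/2) = P(-1 - 3*I/2)/Q'(-1 - 3*I/2) = (-6 + 57*I/8)/(2/9 + I/3) = 675/104 + 1161*I/52

Sum of residues inside C: 3 + 7*I/2
∮_C f(z) dz = 2πi · (3 + 7*I/2) = pi*(-7 + 6*I)

Final answer: pi*(-7 + 6*I)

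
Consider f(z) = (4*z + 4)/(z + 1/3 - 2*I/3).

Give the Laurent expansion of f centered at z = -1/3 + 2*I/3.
Put w = z - (-1/3 + 2*I/3), i.e. z = w - 1/3 + 2*I/3. The denominator is w, so it suffices to rewrite the numerator in powers of w.

P(z) = 4*z + 4
P(w - 1/3 + 2*I/3) = 8/3 + 8*I/3 + 4*w

Dividing each term by w:
  f = (8/3 + 8*I/3)/w + 4

Substituting back w = z + 1/3 - 2*I/3:
  f(z) = (8/3 + 8*I/3)/(z + 1/3 - 2*I/3) + 4

The series is finite because the numerator is a polynomial; the negative powers form the principal part, and the coefficient of 1/(z + 1/3 - 2*I/3) gives Res(f, -1/3 + 2*I/3) = 8/3 + 8*I/3.

Final answer: (8/3 + 8*I/3)/(z + 1/3 - 2*I/3) + 4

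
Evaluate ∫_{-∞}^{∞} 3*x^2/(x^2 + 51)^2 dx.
Let f(z) = 3*z^2/(z^2 + 51)^2. The denominator has no real zeros and deg Q - deg P = 2 ≥ 2, so the integral of f over the upper semicircle |z| = R tends to 0 as R → ∞. Closing the contour in the upper half-plane,
  ∫_{-∞}^{∞} f(x) dx = 2πi · Σ Res(f, z_k)  over the poles with Im z_k > 0.

Zeros of the denominator: z^2 + 51 = 0 gives z = ±sqrt(51)*I.
Upper half-plane: z = sqrt(51)*I (a pole of order 2).

Write f(z) = g(z)/(z - sqrt(51)*I)^2 with g(z) = 3*z^2/(z + sqrt(51)*I)^2. For a double pole, Res(f, z₀) = g'(z₀):
  g'(z) = 6*sqrt(51)*I*z/(z + sqrt(51)*I)^3
  Res(f, sqrt(51)*I) = g'(sqrt(51)*I) = -sqrt(51)*I/68

∫_{-∞}^{∞} f(x) dx = 2πi · (-sqrt(51)*I/68) = sqrt(51)*pi/34

Final answer: sqrt(51)*pi/34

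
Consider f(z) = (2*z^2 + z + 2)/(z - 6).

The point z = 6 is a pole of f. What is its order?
Factor the denominator:
  z - 6 = (z - 6)

The numerator P(z) = 2*z^2 + z + 2 has P(6) = 80 ≠ 0, so no factor of (z - 6) cancels.
Near z = 6 we can therefore write f(z) = g(z)/(z - 6) with g analytic at 6 and g(6) ≠ 0 (g is just the numerator).

Hence z = 6 is a pole of order 1.

Final answer: 1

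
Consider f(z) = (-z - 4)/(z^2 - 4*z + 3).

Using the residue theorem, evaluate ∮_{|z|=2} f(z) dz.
By the residue theorem, ∮_C f(z) dz = 2πi · (sum of the residues of f at the poles inside |z| = 2).

The denominator factors as (z - 1)*(z - 3), so the singularities of f are simple poles at z = 1, z = 3.
  |1|² = 1 < 4 = 2², so this pole is inside the contour.
  |3|² = 9 > 4 = 2², so this pole is outside the contour.

With P(z) = -z - 4 and Q(z) = z^2 - 4*z + 3, each pole is simple, so Res(f, z₀) = P(z₀)/Q'(z₀) with Q'(z) = 2*z - 4.
  Res(f, 1) = P(1)/Q'(1) = (-5)/(-2) = 5/2

∮_C f(z) dz = 2πi · (5/2) = 5*I*pi

Final answer: 5*I*pi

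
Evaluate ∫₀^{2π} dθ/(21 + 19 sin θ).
sqrt(5)*pi/10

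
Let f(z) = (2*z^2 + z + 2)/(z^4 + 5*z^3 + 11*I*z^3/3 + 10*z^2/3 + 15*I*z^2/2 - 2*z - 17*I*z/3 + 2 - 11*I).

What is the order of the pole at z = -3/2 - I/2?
Factor the denominator:
  z^4 + 5*z^3 + 11*I*z^3/3 + 10*z^2/3 + 15*I*z^2/2 - 2*z - 17*I*z/3 + 2 - 11*I = (z + 3/2 + I/2)^2*(z + 3 + 3*I)*(z - 1 - I/3)

The numerator P(z) = 2*z^2 + z + 2 has P(-3/2 - I/2) = 9/2 + 5*I/2 ≠ 0, so no factor of (z + 3/2 + I/2) cancels.
Near z = -3/2 - I/2 we can therefore write f(z) = g(z)/(z + 3/2 + I/2)^2 with g analytic at -3/2 - I/2 and g(-3/2 - I/2) ≠ 0 (g is the numerator divided by the remaining denominator factors).

Hence z = -3/2 - I/2 is a pole of order 2.

Final answer: 2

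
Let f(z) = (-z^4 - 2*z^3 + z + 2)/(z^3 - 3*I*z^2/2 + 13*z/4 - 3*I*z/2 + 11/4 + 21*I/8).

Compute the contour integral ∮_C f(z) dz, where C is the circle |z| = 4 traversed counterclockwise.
By the residue theorem, ∮_C f(z) dz = 2πi · (sum of the residues of f at the poles inside |z| = 4).

The denominator factors as (z - 1/2 - 3*I)*(z - 1/2 + I)*(z + 1 + I/2), so the singularities of f are simple poles at z = 1/2 + 3*I, z = 1/2 - I, z = -1 - I/2.
  |1/2 + 3*I|² = 37/4 < 16 = 4², so this pole is inside the contour.
  |1/2 - I|² = 5/4 < 16 = 4², so this pole is inside the contour.
  |-1 - I/2|² = 5/4 < 16 = 4², so this pole is inside the contour.

With P(z) = -z^4 - 2*z^3 + z + 2 and Q(z) = z^3 - 3*I*z^2/2 + 13*z/4 - 3*I*z/2 + 11/4 + 21*I/8, each pole is simple, so Res(f, z₀) = P(z₀)/Q'(z₀) with Q'(z) = 3*z^2 - 3*I*z + 13/4 - 3*I/2.
  Res(f, 1/2 + 3*I) = P(1/2 + 3*I)/Q'(1/2 + 3*I) = (-613/16 + 105*I)/(-14 + 6*I) = 9331/1856 - 9921*I/1856
  Res(f, 1/2 - I) = P(1/2 - I)/Q'(1/2 - I) = (91/16 - 3*I)/(-2 - 6*I) = 53/320 + 321*I/320
  Res(f, -1 - I/2) = P(-1 - I/2)/Q'(-1 - I/2) = (31/16 + 3*I/4)/(4 + 9*I/2) = 89/290 - 183*I/1160

Sum of residues inside C: 11/2 - 9*I/2
∮_C f(z) dz = 2πi · (11/2 - 9*I/2) = pi*(9 + 11*I)

Final answer: pi*(9 + 11*I)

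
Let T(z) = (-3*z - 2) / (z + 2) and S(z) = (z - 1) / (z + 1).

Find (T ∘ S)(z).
(T ∘ S)(z) = T(S(z)) = ((-3)*S(z) + (-2))/((1)*S(z) + (2)). Multiply numerator and denominator by z + 1:
  numerator:   (-3)*(z - 1) + (-2)*(z + 1) = -5*z + 1
  denominator: (1)*(z - 1) + (2)*(z + 1) = 3*z + 1
(T ∘ S)(z) = (-5*z + 1)/(3*z + 1)

Final answer: (-5*z + 1)/(3*z + 1)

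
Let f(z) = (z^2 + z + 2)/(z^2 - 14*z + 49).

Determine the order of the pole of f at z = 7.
Factor the denominator:
  z^2 - 14*z + 49 = (z - 7)^2

The numerator P(z) = z^2 + z + 2 has P(7) = 58 ≠ 0, so no factor of (z - 7) cancels.
Near z = 7 we can therefore write f(z) = g(z)/(z - 7)^2 with g analytic at 7 and g(7) ≠ 0 (g is just the numerator).

Hence z = 7 is a pole of order 2.

Final answer: 2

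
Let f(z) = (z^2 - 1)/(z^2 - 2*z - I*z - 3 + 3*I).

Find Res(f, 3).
Write f(z) = P(z)/Q(z) with P(z) = z^2 - 1 and Q(z) = z^2 - 2*z - I*z - 3 + 3*I.
The denominator factors as Q(z) = (z + 1 - I)*(z - 3), so z = 3 is a simple zero of Q and P is analytic there; z = 3 is therefore a simple pole and
  Res(f, z₀) = P(z₀)/Q'(z₀).

Q'(z) = 2*z - 2 - I, so Q'(3) = 4 - I.
P(3) = 8.

Res(f, 3) = (8)/(4 - I) = 32/17 + 8*I/17

Final answer: 32/17 + 8*I/17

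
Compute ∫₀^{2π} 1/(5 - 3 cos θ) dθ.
Call the integral J. The integrand is 2π-periodic and we integrate over a full period, so shifting θ does not change the value (θ → θ + π flips the sign of the trig term). Hence
  J = ∫₀^{2π} dθ/(5 + 3 cos θ).
Put z = e^{iθ}: then cos θ = (z + 1/z)/2, dθ = dz/(iz), and z runs once counterclockwise around |z| = 1:
  J = ∮_{|z|=1} 1/(5 + 3*(z + 1/z)/2) · dz/(iz) = (2/i) ∮_{|z|=1} dz/(3*z^2 + 10*z + 3).
The roots of 3*z^2 + 10*z + 3 are z = (-5 ± sqrt(5^2 - 3^2))/3, with sqrt(16) = 4; their product is 1, so only z₊ = -1/3 lies inside the unit circle (z₋ = -3 lies outside).
z₊ is a simple zero of q(z) = 3*z^2 + 10*z + 3, so Res(1/q, z₊) = 1/q'(z₊) with q'(z) = 6*z + 10; and q'(z₊) = 3*(z₊ - z₋) = 8.
Therefore J = (2/i) · 2πi · 1/(8) = 2*pi/(4) = pi/2

Final answer: pi/2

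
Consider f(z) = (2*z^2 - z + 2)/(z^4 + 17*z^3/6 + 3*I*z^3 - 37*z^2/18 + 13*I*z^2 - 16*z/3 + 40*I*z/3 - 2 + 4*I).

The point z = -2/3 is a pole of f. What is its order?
Factor the denominator:
  z^4 + 17*z^3/6 + 3*I*z^3 - 37*z^2/18 + 13*I*z^2 - 16*z/3 + 40*I*z/3 - 2 + 4*I = (z + 2/3)^2*(z - 3/2 + 3*I)*(z + 3)

The numerator P(z) = 2*z^2 - z + 2 has P(-2/3) = 32/9 ≠ 0, so no factor of (z + 2/3) cancels.
Near z = -2/3 we can therefore write f(z) = g(z)/(z + 2/3)^2 with g analytic at -2/3 and g(-2/3) ≠ 0 (g is the numerator divided by the remaining denominator factors).

Hence z = -2/3 is a pole of order 2.

Final answer: 2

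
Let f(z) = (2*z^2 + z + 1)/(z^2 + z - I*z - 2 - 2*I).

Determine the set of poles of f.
The singularities of f are the zeros of the denominator. Factoring,
  z^2 + z - I*z - 2 - 2*I = (z - 1 - I)*(z + 2)
so the candidates are z = 1 + I, z = -2.

Check the numerator P(z) = 2*z^2 + z + 1 at each one:
  P(1 + I) = 2 + 5*I ≠ 0, so z = 1 + I is a (simple) pole.
  P(-2) = 7 ≠ 0, so z = -2 is a (simple) pole.

Poles of f: {-2, 1 + I}

Final answer: {-2, 1 + I}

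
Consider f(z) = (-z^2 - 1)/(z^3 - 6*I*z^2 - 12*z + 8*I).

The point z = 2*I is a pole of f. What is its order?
Factor the denominator:
  z^3 - 6*I*z^2 - 12*z + 8*I = (z - 2*I)^3

The numerator P(z) = -z^2 - 1 has P(2*I) = 3 ≠ 0, so no factor of (z - 2*I) cancels.
Near z = 2*I we can therefore write f(z) = g(z)/(z - 2*I)^3 with g analytic at 2*I and g(2*I) ≠ 0 (g is just the numerator).

Hence z = 2*I is a pole of order 3.

Final answer: 3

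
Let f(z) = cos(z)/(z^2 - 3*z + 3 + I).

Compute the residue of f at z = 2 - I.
Write f(z) = P(z)/Q(z) with P(z) = cos(z) and Q(z) = z^2 - 3*z + 3 + I.
The denominator factors as Q(z) = (z - 2 + I)*(z - 1 - I), so z = 2 - I is a simple zero of Q and P is analytic there; z = 2 - I is therefore a simple pole and
  Res(f, z₀) = P(z₀)/Q'(z₀).

Q'(z) = 2*z - 3, so Q'(2 - I) = 1 - 2*I.
P(2 - I) = cos(2 - I).

Res(f, 2 - I) = (cos(2 - I))/(1 - 2*I) = (1/5 + 2*I/5)*cos(2 - I)

Final answer: (1/5 + 2*I/5)*cos(2 - I)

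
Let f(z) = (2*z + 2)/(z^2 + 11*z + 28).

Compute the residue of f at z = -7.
Write f(z) = P(z)/Q(z) with P(z) = 2*z + 2 and Q(z) = z^2 + 11*z + 28.
The denominator factors as Q(z) = (z + 4)*(z + 7), so z = -7 is a simple zero of Q and P is analytic there; z = -7 is therefore a simple pole and
  Res(f, z₀) = P(z₀)/Q'(z₀).

Q'(z) = 2*z + 11, so Q'(-7) = -3.
P(-7) = -12.

Res(f, -7) = (-12)/(-3) = 4

Final answer: 4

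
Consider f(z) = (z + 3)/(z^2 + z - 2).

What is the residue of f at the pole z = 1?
4/3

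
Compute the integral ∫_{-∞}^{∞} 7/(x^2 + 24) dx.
Let f(z) = 7/(z^2 + 24). The denominator has no real zeros and deg Q - deg P = 2 ≥ 2, so the integral of f over the upper semicircle |z| = R tends to 0 as R → ∞. Closing the contour in the upper half-plane,
  ∫_{-∞}^{∞} f(x) dx = 2πi · Σ Res(f, z_k)  over the poles with Im z_k > 0.

Zeros of the denominator: z^2 + 24 = 0 gives z = ±2*sqrt(6)*I.
Upper half-plane: z = 2*sqrt(6)*I (simple).

Each pole is a simple zero of Q(z) = z^2 + 24, so Res(f, z₀) = P(z₀)/Q'(z₀) with P(z) = 7, Q'(z) = 2*z:
  Res(f, 2*sqrt(6)*I) = (7)/(4*sqrt(6)*I) = -7*sqrt(6)*I/24

∫_{-∞}^{∞} f(x) dx = 2πi · (-7*sqrt(6)*I/24) = 7*sqrt(6)*pi/12

Final answer: 7*sqrt(6)*pi/12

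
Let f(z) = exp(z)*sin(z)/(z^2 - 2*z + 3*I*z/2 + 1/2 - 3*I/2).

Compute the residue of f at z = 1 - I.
Write f(z) = P(z)/Q(z) with P(z) = exp(z)*sin(z) and Q(z) = z^2 - 2*z + 3*I*z/2 + 1/2 - 3*I/2.
The denominator factors as Q(z) = (z - 1 + I)*(z - 1 + I/2), so z = 1 - I is a simple zero of Q and P is analytic there; z = 1 - I is therefore a simple pole and
  Res(f, z₀) = P(z₀)/Q'(z₀).

Q'(z) = 2*z - 2 + 3*I/2, so Q'(1 - I) = -I/2.
P(1 - I) = exp(1 - I)*sin(1 - I).

Res(f, 1 - I) = (exp(1 - I)*sin(1 - I))/(-I/2) = 2*I*exp(1 - I)*sin(1 - I)

Final answer: 2*I*exp(1 - I)*sin(1 - I)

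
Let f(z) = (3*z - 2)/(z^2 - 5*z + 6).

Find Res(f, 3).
7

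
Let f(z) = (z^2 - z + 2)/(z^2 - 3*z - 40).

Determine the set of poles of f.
The singularities of f are the zeros of the denominator. Factoring,
  z^2 - 3*z - 40 = (z - 8)*(z + 5)
so the candidates are z = 8, z = -5.

Check the numerator P(z) = z^2 - z + 2 at each one:
  P(8) = 58 ≠ 0, so z = 8 is a (simple) pole.
  P(-5) = 32 ≠ 0, so z = -5 is a (simple) pole.

Poles of f: {-5, 8}

Final answer: {-5, 8}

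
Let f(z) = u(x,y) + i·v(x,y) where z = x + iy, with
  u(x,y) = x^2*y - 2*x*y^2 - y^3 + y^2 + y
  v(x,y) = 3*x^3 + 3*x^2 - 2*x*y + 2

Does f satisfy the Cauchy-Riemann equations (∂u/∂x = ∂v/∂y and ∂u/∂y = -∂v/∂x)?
∂u/∂x = 2*x*y - 2*y^2
∂v/∂y = -2*x
∂u/∂y = x^2 - 4*x*y - 3*y^2 + 2*y + 1
∂v/∂x = 9*x^2 + 6*x - 2*y
∂u/∂x ≠ ∂v/∂y and ∂u/∂y ≠ -∂v/∂x; the Cauchy-Riemann equations are not satisfied, so f is not analytic.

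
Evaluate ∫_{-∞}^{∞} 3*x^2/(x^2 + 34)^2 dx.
Let f(z) = 3*z^2/(z^2 + 34)^2. The denominator has no real zeros and deg Q - deg P = 2 ≥ 2, so the integral of f over the upper semicircle |z| = R tends to 0 as R → ∞. Closing the contour in the upper half-plane,
  ∫_{-∞}^{∞} f(x) dx = 2πi · Σ Res(f, z_k)  over the poles with Im z_k > 0.

Zeros of the denominator: z^2 + 34 = 0 gives z = ±sqrt(34)*I.
Upper half-plane: z = sqrt(34)*I (a pole of order 2).

Write f(z) = g(z)/(z - sqrt(34)*I)^2 with g(z) = 3*z^2/(z + sqrt(34)*I)^2. For a double pole, Res(f, z₀) = g'(z₀):
  g'(z) = 6*sqrt(34)*I*z/(z + sqrt(34)*I)^3
  Res(f, sqrt(34)*I) = g'(sqrt(34)*I) = -3*sqrt(34)*I/136

∫_{-∞}^{∞} f(x) dx = 2πi · (-3*sqrt(34)*I/136) = 3*sqrt(34)*pi/68

Final answer: 3*sqrt(34)*pi/68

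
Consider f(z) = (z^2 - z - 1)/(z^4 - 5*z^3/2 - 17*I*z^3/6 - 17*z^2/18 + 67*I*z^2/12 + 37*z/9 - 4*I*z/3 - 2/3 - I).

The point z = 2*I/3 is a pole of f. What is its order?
Factor the denominator:
  z^4 - 5*z^3/2 - 17*I*z^3/6 - 17*z^2/18 + 67*I*z^2/12 + 37*z/9 - 4*I*z/3 - 2/3 - I = (z - 2*I/3)^2*(z - 3/2)*(z - 1 - 3*I/2)

The numerator P(z) = z^2 - z - 1 has P(2*I/3) = -13/9 - 2*I/3 ≠ 0, so no factor of (z - 2*I/3) cancels.
Near z = 2*I/3 we can therefore write f(z) = g(z)/(z - 2*I/3)^2 with g analytic at 2*I/3 and g(2*I/3) ≠ 0 (g is the numerator divided by the remaining denominator factors).

Hence z = 2*I/3 is a pole of order 2.

Final answer: 2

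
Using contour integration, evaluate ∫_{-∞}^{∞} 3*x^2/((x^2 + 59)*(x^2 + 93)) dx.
3*pi*(-sqrt(59) + sqrt(93))/34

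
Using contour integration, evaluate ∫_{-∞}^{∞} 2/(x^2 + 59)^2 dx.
Let f(z) = 2/(z^2 + 59)^2. The denominator has no real zeros and deg Q - deg P = 4 ≥ 2, so the integral of f over the upper semicircle |z| = R tends to 0 as R → ∞. Closing the contour in the upper half-plane,
  ∫_{-∞}^{∞} f(x) dx = 2πi · Σ Res(f, z_k)  over the poles with Im z_k > 0.

Zeros of the denominator: z^2 + 59 = 0 gives z = ±sqrt(59)*I.
Upper half-plane: z = sqrt(59)*I (a pole of order 2).

Write f(z) = g(z)/(z - sqrt(59)*I)^2 with g(z) = 2/(z + sqrt(59)*I)^2. For a double pole, Res(f, z₀) = g'(z₀):
  g'(z) = -4/(z + sqrt(59)*I)^3
  Res(f, sqrt(59)*I) = g'(sqrt(59)*I) = -sqrt(59)*I/6962

∫_{-∞}^{∞} f(x) dx = 2πi · (-sqrt(59)*I/6962) = sqrt(59)*pi/3481

Final answer: sqrt(59)*pi/3481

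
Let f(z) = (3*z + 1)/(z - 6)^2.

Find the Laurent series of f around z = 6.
Put w = z - (6), i.e. z = w + 6. The denominator is w^2, so it suffices to rewrite the numerator in powers of w.

P(z) = 3*z + 1
P(w + 6) = 19 + 3*w

Dividing each term by w^2:
  f = 19/w^2 + 3/w

Substituting back w = z - 6:
  f(z) = 19/(z - 6)^2 + 3/(z - 6)

The series is finite because the numerator is a polynomial; the negative powers form the principal part, and the coefficient of 1/(z - 6) gives Res(f, 6) = 3.

Final answer: 19/(z - 6)^2 + 3/(z - 6)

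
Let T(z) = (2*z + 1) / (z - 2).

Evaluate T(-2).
Substitute z = -2:
  numerator:   2*(-2) + 1 = -3
  denominator: (-2) - 2 = -4
T(-2) = (-3)/(-4) = 3/4

Final answer: 3/4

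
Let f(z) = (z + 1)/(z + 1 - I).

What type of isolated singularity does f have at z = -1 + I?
Write f(z) = g(z)/(z + 1 - I) with g(z) = z + 1.
g is entire and g(-1 + I) = I ≠ 0, so no factor of (z + 1 - I) cancels: the Laurent expansion of f about z = -1 + I starts at the power -1, i.e. lim_{z→z₀} (z - z₀) f(z) = I is finite and nonzero.
So z = -1 + I is a pole of order 1.

Final answer: pole of order 1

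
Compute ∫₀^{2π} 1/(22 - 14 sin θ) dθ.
Call the integral J. The integrand is 2π-periodic and we integrate over a full period, so shifting θ does not change the value (θ → θ + π/2 turns sin θ into cos θ; θ → θ + π flips the sign of the trig term). Hence
  J = ∫₀^{2π} dθ/(22 + 14 cos θ).
Put z = e^{iθ}: then cos θ = (z + 1/z)/2, dθ = dz/(iz), and z runs once counterclockwise around |z| = 1:
  J = ∮_{|z|=1} 1/(22 + 14*(z + 1/z)/2) · dz/(iz) = (2/i) ∮_{|z|=1} dz/(14*z^2 + 44*z + 14).
The roots of 14*z^2 + 44*z + 14 are z = (-22 ± sqrt(22^2 - 14^2))/14, with sqrt(288) = 12*sqrt(2); their product is 1, so only z₊ = -11/7 + 6*sqrt(2)/7 lies inside the unit circle (z₋ = -11/7 - 6*sqrt(2)/7 lies outside).
z₊ is a simple zero of q(z) = 14*z^2 + 44*z + 14, so Res(1/q, z₊) = 1/q'(z₊) with q'(z) = 28*z + 44; and q'(z₊) = 14*(z₊ - z₋) = 24*sqrt(2).
Therefore J = (2/i) · 2πi · 1/(24*sqrt(2)) = 2*pi/(12*sqrt(2)) = sqrt(2)*pi/12

Final answer: sqrt(2)*pi/12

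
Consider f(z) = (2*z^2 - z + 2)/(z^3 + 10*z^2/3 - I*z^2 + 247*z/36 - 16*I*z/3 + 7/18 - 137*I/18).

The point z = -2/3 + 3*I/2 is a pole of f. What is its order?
Factor the denominator:
  z^3 + 10*z^2/3 - I*z^2 + 247*z/36 - 16*I*z/3 + 7/18 - 137*I/18 = (z + 2/3 - 3*I/2)^2*(z + 2 + 2*I)

The numerator P(z) = 2*z^2 - z + 2 has P(-2/3 + 3*I/2) = -17/18 - 11*I/2 ≠ 0, so no factor of (z + 2/3 - 3*I/2) cancels.
Near z = -2/3 + 3*I/2 we can therefore write f(z) = g(z)/(z + 2/3 - 3*I/2)^2 with g analytic at -2/3 + 3*I/2 and g(-2/3 + 3*I/2) ≠ 0 (g is the numerator divided by the remaining denominator factors).

Hence z = -2/3 + 3*I/2 is a pole of order 2.

Final answer: 2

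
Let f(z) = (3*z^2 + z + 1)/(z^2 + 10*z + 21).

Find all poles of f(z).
The singularities of f are the zeros of the denominator. Factoring,
  z^2 + 10*z + 21 = (z + 3)*(z + 7)
so the candidates are z = -3, z = -7.

Check the numerator P(z) = 3*z^2 + z + 1 at each one:
  P(-3) = 25 ≠ 0, so z = -3 is a (simple) pole.
  P(-7) = 141 ≠ 0, so z = -7 is a (simple) pole.

Poles of f: {-7, -3}

Final answer: {-7, -3}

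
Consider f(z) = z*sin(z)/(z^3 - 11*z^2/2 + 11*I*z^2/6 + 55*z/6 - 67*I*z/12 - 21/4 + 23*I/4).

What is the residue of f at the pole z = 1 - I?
Write f(z) = P(z)/Q(z) with P(z) = z*sin(z) and Q(z) = z^3 - 11*z^2/2 + 11*I*z^2/6 + 55*z/6 - 67*I*z/12 - 21/4 + 23*I/4.
The denominator factors as Q(z) = (z - 3/2 - 2*I/3)*(z - 1 + I)*(z - 3 + 3*I/2), so z = 1 - I is a simple zero of Q and P is analytic there; z = 1 - I is therefore a simple pole and
  Res(f, z₀) = P(z₀)/Q'(z₀).

Q'(z) = 3*z^2 - 11*z + 11*I*z/3 + 55/6 - 67*I/12, so Q'(1 - I) = 11/6 + 37*I/12.
P(1 - I) = (1 - I)*sin(1 - I).

Res(f, 1 - I) = ((1 - I)*sin(1 - I))/(11/6 + 37*I/12) = (-180/1853 - 708*I/1853)*sin(1 - I)

Final answer: (-180/1853 - 708*I/1853)*sin(1 - I)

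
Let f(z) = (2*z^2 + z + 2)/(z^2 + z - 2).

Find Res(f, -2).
-8/3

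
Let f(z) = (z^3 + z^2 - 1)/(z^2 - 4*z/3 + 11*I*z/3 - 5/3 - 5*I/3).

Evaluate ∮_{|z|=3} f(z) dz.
By the residue theorem, ∮_C f(z) dz = 2πi · (sum of the residues of f at the poles inside |z| = 3).

The denominator factors as (z - 1 + 3*I)*(z - 1/3 + 2*I/3), so the singularities of f are simple poles at z = 1 - 3*I, z = 1/3 - 2*I/3.
  |1 - 3*I|² = 10 > 9 = 3², so this pole is outside the contour.
  |1/3 - 2*I/3|² = 5/9 < 9 = 3², so this pole is inside the contour.

With P(z) = z^3 + z^2 - 1 and Q(z) = z^2 - 4*z/3 + 11*I*z/3 - 5/3 - 5*I/3, each pole is simple, so Res(f, z₀) = P(z₀)/Q'(z₀) with Q'(z) = 2*z - 4/3 + 11*I/3.
  Res(f, 1/3 - 2*I/3) = P(1/3 - 2*I/3)/Q'(1/3 - 2*I/3) = (-47/27 - 10*I/27)/(-2/3 + 7*I/3) = 8/159 + 349*I/477

∮_C f(z) dz = 2πi · (8/159 + 349*I/477) = pi*(-698/477 + 16*I/159)

Final answer: pi*(-698/477 + 16*I/159)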